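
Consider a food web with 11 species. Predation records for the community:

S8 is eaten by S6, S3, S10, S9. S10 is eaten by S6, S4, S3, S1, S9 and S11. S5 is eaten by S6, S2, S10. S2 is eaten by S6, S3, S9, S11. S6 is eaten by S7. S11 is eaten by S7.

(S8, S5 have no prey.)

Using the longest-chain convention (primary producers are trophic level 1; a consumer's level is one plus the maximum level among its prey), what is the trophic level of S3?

Trophic level 3

S8 is a producer → level 1.
S10 eats S8 (level 1); other prey at levels: S5 1 → level 2.
S3 eats S10 (level 2); other prey at levels: S8 1, S2 2 → level 3.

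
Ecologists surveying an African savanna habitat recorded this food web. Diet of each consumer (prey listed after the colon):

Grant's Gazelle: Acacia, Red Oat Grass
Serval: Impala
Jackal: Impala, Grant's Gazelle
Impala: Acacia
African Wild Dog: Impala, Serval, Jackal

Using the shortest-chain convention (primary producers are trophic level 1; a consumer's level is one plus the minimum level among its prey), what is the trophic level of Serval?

Acacia is a producer → level 1.
Impala eats Acacia → level 2.
Serval eats Impala → level 3.
No prey of Serval is below level 2, so 3 is the minimum.

Trophic level 3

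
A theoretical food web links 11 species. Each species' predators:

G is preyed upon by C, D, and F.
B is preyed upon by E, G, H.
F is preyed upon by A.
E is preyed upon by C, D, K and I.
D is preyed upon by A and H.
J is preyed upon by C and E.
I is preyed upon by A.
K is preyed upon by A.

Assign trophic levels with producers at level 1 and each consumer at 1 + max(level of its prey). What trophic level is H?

J is a producer → level 1.
E eats J (level 1); other prey at levels: B 1 → level 2.
D eats E (level 2); other prey at levels: G 2 → level 3.
H eats D (level 3); other prey at levels: B 1 → level 4.

Trophic level 4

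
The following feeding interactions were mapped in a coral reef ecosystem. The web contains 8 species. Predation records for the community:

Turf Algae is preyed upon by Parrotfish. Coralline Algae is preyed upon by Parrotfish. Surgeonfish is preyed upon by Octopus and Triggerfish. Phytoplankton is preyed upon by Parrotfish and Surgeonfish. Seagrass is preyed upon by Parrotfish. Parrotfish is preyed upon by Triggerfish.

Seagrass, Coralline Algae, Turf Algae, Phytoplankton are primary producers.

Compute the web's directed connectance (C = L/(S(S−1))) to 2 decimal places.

C = 0.14

The web has S = 8 species and L = 8 feeding links.
C = L / (S(S−1)) = 8 / 56 = 0.1429 ≈ 0.14.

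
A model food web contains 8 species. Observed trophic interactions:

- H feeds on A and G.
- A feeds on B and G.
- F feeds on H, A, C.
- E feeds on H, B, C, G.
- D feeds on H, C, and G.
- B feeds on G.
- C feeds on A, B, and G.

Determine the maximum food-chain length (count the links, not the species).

4 links

One longest chain: G → B → A → H → E.
It has 5 species and 4 links.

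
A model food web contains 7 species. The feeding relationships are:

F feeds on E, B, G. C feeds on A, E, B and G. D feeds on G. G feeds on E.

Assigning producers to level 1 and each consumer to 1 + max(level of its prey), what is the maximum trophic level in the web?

Producers (level 1): A, E, B.
E → G → C gives C level 3.
No species has a prey at level 3, so no species reaches level 4.

3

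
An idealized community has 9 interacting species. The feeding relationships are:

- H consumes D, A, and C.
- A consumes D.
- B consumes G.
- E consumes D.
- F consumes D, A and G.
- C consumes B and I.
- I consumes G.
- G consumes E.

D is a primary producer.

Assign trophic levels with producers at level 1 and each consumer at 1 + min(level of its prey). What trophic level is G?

Trophic level 3

D is a producer → level 1.
E eats D → level 2.
G eats E → level 3.
No prey of G is below level 2, so 3 is the minimum.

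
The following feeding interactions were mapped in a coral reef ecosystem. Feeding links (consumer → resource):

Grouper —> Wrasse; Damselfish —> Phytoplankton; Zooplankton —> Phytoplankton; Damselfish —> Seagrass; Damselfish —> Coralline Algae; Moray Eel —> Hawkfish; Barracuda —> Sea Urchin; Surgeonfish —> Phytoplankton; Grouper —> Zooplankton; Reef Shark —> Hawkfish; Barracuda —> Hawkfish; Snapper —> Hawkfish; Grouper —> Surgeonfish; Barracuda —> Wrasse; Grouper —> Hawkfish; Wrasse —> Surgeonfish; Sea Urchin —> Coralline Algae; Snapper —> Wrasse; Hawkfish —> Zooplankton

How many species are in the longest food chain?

One longest chain: Phytoplankton → Zooplankton → Hawkfish → Snapper.
It has 4 species and 3 links.

4 species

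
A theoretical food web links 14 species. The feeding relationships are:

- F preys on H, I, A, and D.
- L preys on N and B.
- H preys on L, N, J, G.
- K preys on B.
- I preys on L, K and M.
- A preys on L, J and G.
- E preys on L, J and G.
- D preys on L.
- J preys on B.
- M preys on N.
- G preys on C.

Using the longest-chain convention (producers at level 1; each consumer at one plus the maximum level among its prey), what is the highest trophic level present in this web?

Producers (level 1): C, N, B.
N → L → H → F gives F level 4.
No species has a prey at level 4, so no species reaches level 5.

4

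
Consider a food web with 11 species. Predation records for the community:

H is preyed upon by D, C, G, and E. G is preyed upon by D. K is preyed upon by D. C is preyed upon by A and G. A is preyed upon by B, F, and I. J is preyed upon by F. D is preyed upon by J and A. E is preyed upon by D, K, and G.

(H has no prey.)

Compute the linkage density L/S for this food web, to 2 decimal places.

There are L = 17 links among S = 11 species.
L/S = 17/11 = 1.5455 ≈ 1.55.

L/S = 1.55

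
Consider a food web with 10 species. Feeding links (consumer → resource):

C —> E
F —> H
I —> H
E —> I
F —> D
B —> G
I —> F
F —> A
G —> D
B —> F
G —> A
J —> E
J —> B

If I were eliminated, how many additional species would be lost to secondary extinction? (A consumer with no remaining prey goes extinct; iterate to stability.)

Remove I.
Round 1: E (all prey gone) → extinct.
Round 2: C (all prey gone) → extinct.
No further losses. Total secondary extinctions: 2.

2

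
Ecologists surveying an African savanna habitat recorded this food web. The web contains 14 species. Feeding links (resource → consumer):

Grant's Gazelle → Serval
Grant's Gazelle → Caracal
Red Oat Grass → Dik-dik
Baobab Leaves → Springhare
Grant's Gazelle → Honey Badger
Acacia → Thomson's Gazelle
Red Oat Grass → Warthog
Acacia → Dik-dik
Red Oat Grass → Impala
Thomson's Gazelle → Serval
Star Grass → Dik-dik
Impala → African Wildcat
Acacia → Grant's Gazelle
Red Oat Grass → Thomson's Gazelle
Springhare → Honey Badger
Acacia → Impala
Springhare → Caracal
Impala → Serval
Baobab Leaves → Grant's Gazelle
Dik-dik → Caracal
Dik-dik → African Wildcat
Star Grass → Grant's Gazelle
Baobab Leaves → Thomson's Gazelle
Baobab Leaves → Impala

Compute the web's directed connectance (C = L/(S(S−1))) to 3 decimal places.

C = 0.132

The web has S = 14 species and L = 24 feeding links.
C = L / (S(S−1)) = 24 / 182 = 0.1319 ≈ 0.132.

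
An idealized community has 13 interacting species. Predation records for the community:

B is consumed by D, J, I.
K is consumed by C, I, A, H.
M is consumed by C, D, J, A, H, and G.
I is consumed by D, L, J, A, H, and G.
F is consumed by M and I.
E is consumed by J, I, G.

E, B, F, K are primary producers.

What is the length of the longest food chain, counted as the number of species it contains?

3 species

One longest chain: F → M → H.
It has 3 species and 2 links.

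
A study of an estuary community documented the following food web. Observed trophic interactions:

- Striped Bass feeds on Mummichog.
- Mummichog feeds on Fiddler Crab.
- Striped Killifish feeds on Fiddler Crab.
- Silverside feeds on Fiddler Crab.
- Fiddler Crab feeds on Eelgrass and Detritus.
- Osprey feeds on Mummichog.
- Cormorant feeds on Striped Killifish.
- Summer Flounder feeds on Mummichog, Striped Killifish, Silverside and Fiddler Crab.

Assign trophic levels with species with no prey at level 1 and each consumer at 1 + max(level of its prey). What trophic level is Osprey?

Detritus has no prey (basal) → level 1.
Fiddler Crab eats Detritus (level 1); other prey at levels: Eelgrass 1 → level 2.
Mummichog eats Fiddler Crab → level 3.
Osprey eats Mummichog → level 4.

Trophic level 4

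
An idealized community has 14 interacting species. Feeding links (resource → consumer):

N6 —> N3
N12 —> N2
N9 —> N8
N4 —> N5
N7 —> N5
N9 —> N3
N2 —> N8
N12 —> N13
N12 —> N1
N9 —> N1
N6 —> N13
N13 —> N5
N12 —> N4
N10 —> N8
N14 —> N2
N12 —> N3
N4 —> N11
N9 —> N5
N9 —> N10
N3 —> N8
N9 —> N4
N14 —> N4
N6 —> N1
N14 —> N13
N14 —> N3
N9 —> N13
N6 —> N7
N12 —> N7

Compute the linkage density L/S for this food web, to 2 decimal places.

L/S = 2.00

There are L = 28 links among S = 14 species.
L/S = 28/14 = 2.0000 ≈ 2.00.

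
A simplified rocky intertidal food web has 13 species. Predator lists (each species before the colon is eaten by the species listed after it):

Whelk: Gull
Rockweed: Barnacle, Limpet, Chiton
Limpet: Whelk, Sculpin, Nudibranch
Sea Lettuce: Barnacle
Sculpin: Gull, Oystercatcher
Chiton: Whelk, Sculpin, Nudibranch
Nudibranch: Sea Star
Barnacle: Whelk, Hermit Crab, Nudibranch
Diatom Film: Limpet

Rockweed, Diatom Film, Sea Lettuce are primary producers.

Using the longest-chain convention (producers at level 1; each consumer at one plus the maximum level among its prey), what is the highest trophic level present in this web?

Producers (level 1): Rockweed, Diatom Film, Sea Lettuce.
Rockweed → Barnacle → Nudibranch → Sea Star gives Sea Star level 4.
No species has a prey at level 4, so no species reaches level 5.

4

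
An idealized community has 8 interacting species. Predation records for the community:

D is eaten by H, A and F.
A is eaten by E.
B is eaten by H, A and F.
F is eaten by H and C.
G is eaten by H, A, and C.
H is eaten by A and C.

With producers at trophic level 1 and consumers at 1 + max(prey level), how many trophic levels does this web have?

5

Producers (level 1): D, B, G.
D → F → H → A → E gives E level 5.
No species has a prey at level 5, so no species reaches level 6.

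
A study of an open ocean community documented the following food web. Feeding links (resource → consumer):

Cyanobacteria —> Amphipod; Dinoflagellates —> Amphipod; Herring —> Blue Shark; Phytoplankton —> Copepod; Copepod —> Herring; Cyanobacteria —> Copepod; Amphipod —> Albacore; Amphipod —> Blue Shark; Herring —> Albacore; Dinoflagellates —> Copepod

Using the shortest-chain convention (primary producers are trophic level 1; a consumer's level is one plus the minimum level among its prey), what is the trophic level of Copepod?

Trophic level 2

Cyanobacteria is a producer → level 1.
Copepod eats Cyanobacteria → level 2.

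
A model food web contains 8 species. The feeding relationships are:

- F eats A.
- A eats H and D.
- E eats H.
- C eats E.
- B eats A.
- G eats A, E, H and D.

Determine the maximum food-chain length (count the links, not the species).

2 links

One longest chain: H → E → G.
It has 3 species and 2 links.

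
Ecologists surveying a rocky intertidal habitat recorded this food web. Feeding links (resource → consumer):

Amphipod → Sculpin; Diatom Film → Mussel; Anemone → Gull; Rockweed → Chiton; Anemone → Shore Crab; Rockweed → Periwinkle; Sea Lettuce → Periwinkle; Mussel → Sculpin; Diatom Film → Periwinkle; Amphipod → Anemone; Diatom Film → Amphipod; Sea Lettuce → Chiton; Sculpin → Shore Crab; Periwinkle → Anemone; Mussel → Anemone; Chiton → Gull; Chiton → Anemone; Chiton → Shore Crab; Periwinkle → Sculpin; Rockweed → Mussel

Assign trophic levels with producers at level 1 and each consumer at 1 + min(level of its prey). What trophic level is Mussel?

Trophic level 2

Diatom Film is a producer → level 1.
Mussel eats Diatom Film → level 2.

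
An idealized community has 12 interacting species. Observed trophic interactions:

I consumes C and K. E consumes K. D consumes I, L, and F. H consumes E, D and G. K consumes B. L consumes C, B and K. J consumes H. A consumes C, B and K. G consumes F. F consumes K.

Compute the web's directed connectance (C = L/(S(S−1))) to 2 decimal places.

C = 0.14

The web has S = 12 species and L = 19 feeding links.
C = L / (S(S−1)) = 19 / 132 = 0.1439 ≈ 0.14.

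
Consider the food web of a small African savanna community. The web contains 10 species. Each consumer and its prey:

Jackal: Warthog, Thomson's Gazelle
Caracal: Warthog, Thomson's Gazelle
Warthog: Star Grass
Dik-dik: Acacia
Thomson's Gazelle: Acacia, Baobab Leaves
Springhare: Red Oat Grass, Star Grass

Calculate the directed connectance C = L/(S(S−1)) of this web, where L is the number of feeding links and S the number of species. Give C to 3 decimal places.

C = 0.111

The web has S = 10 species and L = 10 feeding links.
C = L / (S(S−1)) = 10 / 90 = 0.1111 ≈ 0.111.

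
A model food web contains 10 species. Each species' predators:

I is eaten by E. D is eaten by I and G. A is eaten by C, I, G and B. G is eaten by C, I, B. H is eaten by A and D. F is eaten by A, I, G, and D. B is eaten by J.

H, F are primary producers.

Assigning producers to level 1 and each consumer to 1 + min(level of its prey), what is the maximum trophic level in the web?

4

Producers (level 1): H, F.
Following each consumer down to its lowest-level prey: H → A → B → J (levels 1 through 4).
All prey of J (B 3) are at level 3 or above, so J is at level 1 + 3 = 4.
Every consumer has at least one prey at level 3 or below, so none exceeds level 4.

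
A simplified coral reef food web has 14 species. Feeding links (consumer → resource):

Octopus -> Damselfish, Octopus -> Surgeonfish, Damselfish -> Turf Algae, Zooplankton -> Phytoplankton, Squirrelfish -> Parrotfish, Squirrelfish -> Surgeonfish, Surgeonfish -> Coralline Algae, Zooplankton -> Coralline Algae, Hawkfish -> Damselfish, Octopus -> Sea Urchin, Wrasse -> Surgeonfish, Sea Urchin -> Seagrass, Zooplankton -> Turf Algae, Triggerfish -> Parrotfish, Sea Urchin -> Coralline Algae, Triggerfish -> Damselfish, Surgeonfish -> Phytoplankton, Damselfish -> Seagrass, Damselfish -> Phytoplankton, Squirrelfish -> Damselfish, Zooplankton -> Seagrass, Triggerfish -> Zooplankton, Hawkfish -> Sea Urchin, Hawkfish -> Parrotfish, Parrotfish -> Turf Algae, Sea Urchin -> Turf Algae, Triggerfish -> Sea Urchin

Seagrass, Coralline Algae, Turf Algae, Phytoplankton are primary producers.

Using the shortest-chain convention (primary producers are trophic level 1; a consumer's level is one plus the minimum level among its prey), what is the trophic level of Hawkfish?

Trophic level 3

Turf Algae is a producer → level 1.
Parrotfish eats Turf Algae → level 2.
Hawkfish eats Parrotfish → level 3.
No prey of Hawkfish is below level 2, so 3 is the minimum.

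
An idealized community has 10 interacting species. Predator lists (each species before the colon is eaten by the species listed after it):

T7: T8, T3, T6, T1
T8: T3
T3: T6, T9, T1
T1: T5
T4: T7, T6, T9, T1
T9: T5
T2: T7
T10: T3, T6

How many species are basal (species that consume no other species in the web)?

3

Basal species (no prey listed): T4, T2, T10.
Count: 3.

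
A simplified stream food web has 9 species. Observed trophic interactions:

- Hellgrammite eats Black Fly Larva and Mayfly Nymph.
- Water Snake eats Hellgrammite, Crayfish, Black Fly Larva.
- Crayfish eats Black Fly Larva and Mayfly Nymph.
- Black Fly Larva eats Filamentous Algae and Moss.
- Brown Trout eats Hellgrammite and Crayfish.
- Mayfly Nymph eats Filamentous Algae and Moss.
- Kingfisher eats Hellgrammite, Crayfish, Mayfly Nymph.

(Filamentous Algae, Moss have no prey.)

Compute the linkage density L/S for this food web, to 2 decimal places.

There are L = 16 links among S = 9 species.
L/S = 16/9 = 1.7778 ≈ 1.78.

L/S = 1.78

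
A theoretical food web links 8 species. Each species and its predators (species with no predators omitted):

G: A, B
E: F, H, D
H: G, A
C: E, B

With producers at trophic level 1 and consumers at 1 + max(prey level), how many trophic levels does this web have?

5

Producers (level 1): C.
C → E → H → G → A gives A level 5.
No species has a prey at level 5, so no species reaches level 6.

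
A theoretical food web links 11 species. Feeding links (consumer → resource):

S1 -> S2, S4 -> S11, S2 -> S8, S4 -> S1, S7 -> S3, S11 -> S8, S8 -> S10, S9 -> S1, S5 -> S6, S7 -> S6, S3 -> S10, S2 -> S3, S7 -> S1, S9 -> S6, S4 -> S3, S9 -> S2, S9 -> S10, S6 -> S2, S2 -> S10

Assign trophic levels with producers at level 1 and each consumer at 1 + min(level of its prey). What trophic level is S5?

S10 is a producer → level 1.
S2 eats S10 → level 2.
S6 eats S2 → level 3.
S5 eats S6 → level 4.
No prey of S5 is below level 3, so 4 is the minimum.

Trophic level 4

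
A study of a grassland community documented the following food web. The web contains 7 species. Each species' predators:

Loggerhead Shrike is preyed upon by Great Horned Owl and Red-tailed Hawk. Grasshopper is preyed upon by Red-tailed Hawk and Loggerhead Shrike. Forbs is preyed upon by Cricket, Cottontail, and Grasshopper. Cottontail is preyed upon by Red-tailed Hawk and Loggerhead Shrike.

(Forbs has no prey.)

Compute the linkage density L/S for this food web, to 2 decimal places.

There are L = 9 links among S = 7 species.
L/S = 9/7 = 1.2857 ≈ 1.29.

L/S = 1.29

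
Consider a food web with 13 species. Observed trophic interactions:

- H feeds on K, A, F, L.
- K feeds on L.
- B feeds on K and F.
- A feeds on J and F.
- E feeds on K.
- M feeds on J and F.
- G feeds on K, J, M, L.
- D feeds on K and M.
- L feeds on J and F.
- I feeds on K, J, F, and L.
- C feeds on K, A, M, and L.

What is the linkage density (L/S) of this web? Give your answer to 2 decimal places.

L/S = 2.15

There are L = 28 links among S = 13 species.
L/S = 28/13 = 2.1538 ≈ 2.15.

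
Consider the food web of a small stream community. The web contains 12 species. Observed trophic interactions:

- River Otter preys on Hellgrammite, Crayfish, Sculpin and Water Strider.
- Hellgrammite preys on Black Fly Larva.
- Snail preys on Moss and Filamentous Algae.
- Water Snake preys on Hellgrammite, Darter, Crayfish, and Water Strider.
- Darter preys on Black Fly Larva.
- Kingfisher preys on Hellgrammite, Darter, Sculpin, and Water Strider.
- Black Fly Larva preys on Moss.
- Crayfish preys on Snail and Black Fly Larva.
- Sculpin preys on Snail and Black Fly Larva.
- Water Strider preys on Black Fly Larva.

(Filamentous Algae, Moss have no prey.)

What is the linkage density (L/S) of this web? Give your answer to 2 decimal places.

There are L = 22 links among S = 12 species.
L/S = 22/12 = 1.8333 ≈ 1.83.

L/S = 1.83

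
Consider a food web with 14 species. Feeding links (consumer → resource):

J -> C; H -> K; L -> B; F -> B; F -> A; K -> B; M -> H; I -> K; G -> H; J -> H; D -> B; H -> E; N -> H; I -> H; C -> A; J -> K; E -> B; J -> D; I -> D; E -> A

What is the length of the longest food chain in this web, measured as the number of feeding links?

One longest chain: B → E → H → N.
It has 4 species and 3 links.

3 links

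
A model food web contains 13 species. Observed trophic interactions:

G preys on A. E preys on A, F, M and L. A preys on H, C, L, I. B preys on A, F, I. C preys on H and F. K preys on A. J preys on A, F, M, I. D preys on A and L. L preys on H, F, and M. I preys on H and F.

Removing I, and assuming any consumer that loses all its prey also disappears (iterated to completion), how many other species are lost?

Remove I.
Every predator of it retains at least one other prey: A still has H, C, L; B still has F, A; J still has F, M, A.
No consumer loses all prey, so no secondary extinctions occur.

0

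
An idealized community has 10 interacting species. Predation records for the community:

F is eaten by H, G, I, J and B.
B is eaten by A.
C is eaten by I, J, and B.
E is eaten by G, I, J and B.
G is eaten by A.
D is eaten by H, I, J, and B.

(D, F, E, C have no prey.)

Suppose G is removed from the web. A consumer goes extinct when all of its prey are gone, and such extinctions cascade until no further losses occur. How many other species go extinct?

0

Remove G.
Every predator of it retains at least one other prey: A still has B.
No consumer loses all prey, so no secondary extinctions occur.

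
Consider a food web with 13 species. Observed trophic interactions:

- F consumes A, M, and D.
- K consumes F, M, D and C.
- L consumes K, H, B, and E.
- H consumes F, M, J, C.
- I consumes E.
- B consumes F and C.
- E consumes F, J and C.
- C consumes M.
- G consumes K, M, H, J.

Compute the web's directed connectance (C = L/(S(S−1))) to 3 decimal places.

The web has S = 13 species and L = 26 feeding links.
C = L / (S(S−1)) = 26 / 156 = 0.1667 ≈ 0.167.

C = 0.167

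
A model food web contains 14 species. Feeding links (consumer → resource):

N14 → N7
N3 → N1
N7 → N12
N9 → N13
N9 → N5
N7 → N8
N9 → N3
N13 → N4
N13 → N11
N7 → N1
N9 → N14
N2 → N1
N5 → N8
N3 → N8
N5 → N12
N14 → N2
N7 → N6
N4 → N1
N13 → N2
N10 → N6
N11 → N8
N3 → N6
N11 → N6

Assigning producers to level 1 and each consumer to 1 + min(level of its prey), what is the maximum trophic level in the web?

3

Producers (level 1): N6, N1, N8, N12.
Following each consumer down to its lowest-level prey: N6 → N7 → N14 (levels 1 through 3).
All prey of N14 (N7 2, N2 2) are at level 2 or above, so N14 is at level 1 + 2 = 3.
Every consumer has at least one prey at level 2 or below, so none exceeds level 3.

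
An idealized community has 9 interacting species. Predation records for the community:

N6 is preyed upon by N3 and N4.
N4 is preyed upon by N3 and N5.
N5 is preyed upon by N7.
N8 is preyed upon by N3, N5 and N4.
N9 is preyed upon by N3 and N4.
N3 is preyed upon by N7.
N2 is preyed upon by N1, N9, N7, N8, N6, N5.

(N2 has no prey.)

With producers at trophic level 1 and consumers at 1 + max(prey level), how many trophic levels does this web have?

5

Producers (level 1): N2.
N2 → N8 → N4 → N3 → N7 gives N7 level 5.
No species has a prey at level 5, so no species reaches level 6.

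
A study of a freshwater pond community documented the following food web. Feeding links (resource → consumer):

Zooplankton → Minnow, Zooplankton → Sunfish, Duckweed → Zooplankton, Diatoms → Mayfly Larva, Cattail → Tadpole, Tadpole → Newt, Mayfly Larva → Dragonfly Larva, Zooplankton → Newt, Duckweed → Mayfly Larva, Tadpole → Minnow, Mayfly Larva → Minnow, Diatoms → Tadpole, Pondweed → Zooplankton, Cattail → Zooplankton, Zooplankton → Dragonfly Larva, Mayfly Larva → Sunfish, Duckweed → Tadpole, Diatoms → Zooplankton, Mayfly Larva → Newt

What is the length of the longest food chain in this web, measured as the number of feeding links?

One longest chain: Duckweed → Zooplankton → Minnow.
It has 3 species and 2 links.

2 links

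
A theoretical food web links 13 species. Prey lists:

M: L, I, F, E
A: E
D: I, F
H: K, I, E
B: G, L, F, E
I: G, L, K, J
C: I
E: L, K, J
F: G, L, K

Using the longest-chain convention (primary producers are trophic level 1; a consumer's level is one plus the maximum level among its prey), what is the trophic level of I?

G is a producer → level 1.
I eats G (level 1); other prey at levels: L 1, K 1, J 1 → level 2.

Trophic level 2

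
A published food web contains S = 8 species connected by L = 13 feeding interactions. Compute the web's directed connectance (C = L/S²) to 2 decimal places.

C = 0.20

The web has S = 8 species and L = 13 feeding links.
C = L / S² = 13 / 64 = 0.2031 ≈ 0.20.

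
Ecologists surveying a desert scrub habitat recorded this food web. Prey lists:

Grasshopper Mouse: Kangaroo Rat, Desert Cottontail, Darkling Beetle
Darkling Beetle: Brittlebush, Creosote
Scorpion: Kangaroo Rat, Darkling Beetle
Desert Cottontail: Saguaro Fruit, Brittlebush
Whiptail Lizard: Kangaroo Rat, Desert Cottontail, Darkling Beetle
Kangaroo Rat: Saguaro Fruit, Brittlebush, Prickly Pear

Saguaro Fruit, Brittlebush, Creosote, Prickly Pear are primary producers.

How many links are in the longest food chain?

One longest chain: Saguaro Fruit → Kangaroo Rat → Whiptail Lizard.
It has 3 species and 2 links.

2 links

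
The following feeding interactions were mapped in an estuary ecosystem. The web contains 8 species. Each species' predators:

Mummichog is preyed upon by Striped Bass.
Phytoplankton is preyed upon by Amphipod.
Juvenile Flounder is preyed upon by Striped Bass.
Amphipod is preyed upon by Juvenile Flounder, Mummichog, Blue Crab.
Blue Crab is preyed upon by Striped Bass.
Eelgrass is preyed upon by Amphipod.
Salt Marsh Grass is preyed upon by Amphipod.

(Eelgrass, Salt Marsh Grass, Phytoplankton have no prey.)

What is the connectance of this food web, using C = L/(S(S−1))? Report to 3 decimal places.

The web has S = 8 species and L = 9 feeding links.
C = L / (S(S−1)) = 9 / 56 = 0.1607 ≈ 0.161.

C = 0.161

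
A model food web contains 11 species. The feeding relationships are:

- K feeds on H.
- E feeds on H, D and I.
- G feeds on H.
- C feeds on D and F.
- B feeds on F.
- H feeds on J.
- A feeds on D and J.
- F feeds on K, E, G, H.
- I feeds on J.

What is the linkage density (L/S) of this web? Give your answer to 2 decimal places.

There are L = 16 links among S = 11 species.
L/S = 16/11 = 1.4545 ≈ 1.45.

L/S = 1.45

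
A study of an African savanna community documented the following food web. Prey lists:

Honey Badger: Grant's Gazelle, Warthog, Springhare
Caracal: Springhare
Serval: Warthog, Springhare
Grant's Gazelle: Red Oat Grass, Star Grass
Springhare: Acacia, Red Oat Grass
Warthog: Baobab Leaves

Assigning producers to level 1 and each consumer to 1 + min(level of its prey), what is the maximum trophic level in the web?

3

Producers (level 1): Acacia, Red Oat Grass, Star Grass, Baobab Leaves.
Following each consumer down to its lowest-level prey: Acacia → Springhare → Caracal (levels 1 through 3).
All prey of Caracal (Springhare 2) are at level 2 or above, so Caracal is at level 1 + 2 = 3.
Every consumer has at least one prey at level 2 or below, so none exceeds level 3.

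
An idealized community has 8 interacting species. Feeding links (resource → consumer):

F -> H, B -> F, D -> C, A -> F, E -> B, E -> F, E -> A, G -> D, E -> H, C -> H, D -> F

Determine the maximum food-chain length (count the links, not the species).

3 links

One longest chain: E → A → F → H.
It has 4 species and 3 links.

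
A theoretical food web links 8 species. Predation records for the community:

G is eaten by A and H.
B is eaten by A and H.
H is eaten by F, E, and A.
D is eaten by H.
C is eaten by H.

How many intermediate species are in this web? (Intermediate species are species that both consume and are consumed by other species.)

Intermediate species (has both prey and predators): H.
Count: 1.

1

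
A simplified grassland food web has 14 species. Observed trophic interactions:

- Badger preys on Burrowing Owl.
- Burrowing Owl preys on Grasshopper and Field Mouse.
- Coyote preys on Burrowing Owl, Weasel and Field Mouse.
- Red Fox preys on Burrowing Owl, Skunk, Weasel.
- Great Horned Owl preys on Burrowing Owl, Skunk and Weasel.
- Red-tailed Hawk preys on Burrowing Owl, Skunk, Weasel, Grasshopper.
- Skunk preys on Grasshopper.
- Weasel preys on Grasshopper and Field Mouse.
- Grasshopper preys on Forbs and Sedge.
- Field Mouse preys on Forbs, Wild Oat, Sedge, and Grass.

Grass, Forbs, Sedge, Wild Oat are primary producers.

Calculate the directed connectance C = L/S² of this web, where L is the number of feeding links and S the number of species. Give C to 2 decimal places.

The web has S = 14 species and L = 25 feeding links.
C = L / S² = 25 / 196 = 0.1276 ≈ 0.13.

C = 0.13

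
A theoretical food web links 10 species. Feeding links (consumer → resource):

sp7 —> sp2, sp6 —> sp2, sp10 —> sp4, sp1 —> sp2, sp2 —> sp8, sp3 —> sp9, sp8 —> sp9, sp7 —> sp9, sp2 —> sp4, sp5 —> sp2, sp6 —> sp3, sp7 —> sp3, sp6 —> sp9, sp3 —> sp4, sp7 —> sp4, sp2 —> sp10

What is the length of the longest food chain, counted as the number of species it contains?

One longest chain: sp4 → sp10 → sp2 → sp7.
It has 4 species and 3 links.

4 species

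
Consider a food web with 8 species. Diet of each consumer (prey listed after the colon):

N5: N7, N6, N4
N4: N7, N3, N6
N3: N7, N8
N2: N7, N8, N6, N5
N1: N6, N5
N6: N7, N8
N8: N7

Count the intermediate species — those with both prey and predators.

5

Intermediate species (has both prey and predators): N8, N3, N6, N4, N5.
Count: 5.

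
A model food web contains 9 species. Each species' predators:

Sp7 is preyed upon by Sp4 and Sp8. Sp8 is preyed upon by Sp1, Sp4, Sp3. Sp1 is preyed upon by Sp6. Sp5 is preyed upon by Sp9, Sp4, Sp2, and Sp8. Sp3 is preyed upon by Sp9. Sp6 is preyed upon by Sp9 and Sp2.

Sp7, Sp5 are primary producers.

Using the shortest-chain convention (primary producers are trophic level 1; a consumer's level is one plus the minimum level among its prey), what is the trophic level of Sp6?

Trophic level 4

Sp7 is a producer → level 1.
Sp8 eats Sp7 → level 2.
Sp1 eats Sp8 → level 3.
Sp6 eats Sp1 → level 4.
No prey of Sp6 is below level 3, so 4 is the minimum.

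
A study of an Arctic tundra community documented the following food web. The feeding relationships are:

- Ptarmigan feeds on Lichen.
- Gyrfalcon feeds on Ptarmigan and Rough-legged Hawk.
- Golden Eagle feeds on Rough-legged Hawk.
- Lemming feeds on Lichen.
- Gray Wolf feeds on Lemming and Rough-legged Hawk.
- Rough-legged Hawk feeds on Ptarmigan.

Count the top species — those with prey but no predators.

3

Top species (has prey, but nothing eats it): Golden Eagle, Gyrfalcon, Gray Wolf.
Count: 3.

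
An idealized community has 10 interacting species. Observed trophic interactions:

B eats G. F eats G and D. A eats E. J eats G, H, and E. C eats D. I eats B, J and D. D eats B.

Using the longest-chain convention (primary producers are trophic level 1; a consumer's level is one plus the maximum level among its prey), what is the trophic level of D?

G is a producer → level 1.
B eats G → level 2.
D eats B → level 3.

Trophic level 3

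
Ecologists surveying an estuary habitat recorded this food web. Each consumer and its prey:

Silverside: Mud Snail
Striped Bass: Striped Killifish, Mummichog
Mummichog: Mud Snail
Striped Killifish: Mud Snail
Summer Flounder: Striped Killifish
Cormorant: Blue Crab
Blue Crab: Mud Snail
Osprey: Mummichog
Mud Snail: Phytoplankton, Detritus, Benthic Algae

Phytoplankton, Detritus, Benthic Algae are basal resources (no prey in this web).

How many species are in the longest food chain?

One longest chain: Phytoplankton → Mud Snail → Mummichog → Osprey.
It has 4 species and 3 links.

4 species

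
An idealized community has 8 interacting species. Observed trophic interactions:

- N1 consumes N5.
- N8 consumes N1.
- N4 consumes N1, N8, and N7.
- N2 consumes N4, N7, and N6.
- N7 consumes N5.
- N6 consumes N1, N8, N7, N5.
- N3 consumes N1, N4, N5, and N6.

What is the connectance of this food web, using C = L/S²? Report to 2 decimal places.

The web has S = 8 species and L = 17 feeding links.
C = L / S² = 17 / 64 = 0.2656 ≈ 0.27.

C = 0.27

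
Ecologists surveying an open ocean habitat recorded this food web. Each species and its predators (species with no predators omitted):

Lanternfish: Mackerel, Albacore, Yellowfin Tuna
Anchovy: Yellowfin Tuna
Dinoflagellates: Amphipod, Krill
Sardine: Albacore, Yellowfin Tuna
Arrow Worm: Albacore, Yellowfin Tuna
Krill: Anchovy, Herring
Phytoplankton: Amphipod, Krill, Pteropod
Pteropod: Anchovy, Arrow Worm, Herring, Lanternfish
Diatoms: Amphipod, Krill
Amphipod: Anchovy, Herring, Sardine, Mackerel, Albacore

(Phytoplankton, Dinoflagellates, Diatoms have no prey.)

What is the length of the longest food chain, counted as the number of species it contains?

4 species

One longest chain: Phytoplankton → Pteropod → Lanternfish → Mackerel.
It has 4 species and 3 links.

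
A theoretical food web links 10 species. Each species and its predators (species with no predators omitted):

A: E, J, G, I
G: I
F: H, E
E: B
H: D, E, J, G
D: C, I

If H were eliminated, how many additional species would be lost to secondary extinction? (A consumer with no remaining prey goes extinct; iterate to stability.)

2

Remove H.
Round 1: D (all prey gone) → extinct.
Round 2: C (all prey gone) → extinct.
No further losses. Total secondary extinctions: 2.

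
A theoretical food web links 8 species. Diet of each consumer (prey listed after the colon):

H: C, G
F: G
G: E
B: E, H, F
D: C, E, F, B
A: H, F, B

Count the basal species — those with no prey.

2

Basal species (no prey listed): C, E.
Count: 2.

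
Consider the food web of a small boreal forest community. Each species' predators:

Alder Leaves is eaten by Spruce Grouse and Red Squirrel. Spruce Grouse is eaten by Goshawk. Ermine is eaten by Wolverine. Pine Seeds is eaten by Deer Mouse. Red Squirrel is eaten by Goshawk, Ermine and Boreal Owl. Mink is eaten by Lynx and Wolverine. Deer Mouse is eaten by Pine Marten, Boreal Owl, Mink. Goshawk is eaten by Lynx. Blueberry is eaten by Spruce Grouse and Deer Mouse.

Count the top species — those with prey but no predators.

Top species (has prey, but nothing eats it): Pine Marten, Boreal Owl, Wolverine, Lynx.
Count: 4.

4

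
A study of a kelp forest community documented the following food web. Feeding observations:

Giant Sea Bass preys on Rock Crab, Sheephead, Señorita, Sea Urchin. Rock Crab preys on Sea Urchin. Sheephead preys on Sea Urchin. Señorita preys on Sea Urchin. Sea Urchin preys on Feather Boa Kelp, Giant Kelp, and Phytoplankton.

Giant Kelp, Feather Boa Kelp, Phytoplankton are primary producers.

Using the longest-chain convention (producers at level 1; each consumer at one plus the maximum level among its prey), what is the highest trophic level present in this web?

Producers (level 1): Giant Kelp, Feather Boa Kelp, Phytoplankton.
Giant Kelp → Sea Urchin → Sheephead → Giant Sea Bass gives Giant Sea Bass level 4.
No species has a prey at level 4, so no species reaches level 5.

4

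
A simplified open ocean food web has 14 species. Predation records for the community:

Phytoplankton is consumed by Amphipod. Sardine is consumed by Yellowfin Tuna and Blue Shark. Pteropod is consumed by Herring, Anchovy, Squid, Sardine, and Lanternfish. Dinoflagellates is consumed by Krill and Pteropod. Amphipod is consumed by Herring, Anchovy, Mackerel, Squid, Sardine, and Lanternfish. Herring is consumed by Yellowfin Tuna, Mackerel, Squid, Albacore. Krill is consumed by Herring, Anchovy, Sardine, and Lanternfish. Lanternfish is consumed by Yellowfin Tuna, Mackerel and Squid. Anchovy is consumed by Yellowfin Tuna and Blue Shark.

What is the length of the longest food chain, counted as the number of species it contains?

One longest chain: Phytoplankton → Amphipod → Lanternfish → Mackerel.
It has 4 species and 3 links.

4 species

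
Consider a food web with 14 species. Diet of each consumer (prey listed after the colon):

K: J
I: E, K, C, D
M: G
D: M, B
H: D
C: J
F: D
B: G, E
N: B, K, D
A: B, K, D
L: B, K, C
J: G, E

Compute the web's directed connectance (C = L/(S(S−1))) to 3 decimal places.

C = 0.132

The web has S = 14 species and L = 24 feeding links.
C = L / (S(S−1)) = 24 / 182 = 0.1319 ≈ 0.132.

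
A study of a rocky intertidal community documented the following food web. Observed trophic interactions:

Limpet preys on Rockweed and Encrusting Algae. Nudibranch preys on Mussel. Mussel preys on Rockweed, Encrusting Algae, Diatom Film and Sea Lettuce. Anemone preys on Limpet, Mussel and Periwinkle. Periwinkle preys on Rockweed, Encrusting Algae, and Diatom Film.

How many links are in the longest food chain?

One longest chain: Diatom Film → Mussel → Nudibranch.
It has 3 species and 2 links.

2 links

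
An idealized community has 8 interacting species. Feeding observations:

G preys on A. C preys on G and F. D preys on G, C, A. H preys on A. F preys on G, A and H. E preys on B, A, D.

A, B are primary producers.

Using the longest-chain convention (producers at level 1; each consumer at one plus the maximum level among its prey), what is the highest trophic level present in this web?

Producers (level 1): A, B.
A → H → F → C → D → E gives E level 6.
No species has a prey at level 6, so no species reaches level 7.

6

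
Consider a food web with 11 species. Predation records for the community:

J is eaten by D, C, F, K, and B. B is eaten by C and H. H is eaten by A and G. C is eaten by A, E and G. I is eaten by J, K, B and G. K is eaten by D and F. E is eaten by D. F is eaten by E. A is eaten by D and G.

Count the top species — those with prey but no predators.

2

Top species (has prey, but nothing eats it): G, D.
Count: 2.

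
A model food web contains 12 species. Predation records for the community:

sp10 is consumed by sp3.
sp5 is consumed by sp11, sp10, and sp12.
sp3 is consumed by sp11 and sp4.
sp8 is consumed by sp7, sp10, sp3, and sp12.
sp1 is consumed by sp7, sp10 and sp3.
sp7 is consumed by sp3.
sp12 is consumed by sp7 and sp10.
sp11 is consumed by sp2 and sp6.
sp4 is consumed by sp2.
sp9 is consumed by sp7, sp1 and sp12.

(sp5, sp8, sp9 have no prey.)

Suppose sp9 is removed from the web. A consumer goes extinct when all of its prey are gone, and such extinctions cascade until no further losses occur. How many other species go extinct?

Remove sp9.
Round 1: sp1 (all prey gone) → extinct.
No further losses. Total secondary extinctions: 1.

1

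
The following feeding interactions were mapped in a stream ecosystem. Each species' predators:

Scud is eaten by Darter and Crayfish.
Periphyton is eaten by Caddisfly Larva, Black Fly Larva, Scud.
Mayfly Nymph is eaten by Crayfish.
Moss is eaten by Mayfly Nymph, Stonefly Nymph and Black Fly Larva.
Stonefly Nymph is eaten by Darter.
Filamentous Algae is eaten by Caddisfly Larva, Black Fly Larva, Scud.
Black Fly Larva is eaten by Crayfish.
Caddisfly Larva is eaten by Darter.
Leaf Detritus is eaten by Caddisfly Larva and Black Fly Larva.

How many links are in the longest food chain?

One longest chain: Periphyton → Caddisfly Larva → Darter.
It has 3 species and 2 links.

2 links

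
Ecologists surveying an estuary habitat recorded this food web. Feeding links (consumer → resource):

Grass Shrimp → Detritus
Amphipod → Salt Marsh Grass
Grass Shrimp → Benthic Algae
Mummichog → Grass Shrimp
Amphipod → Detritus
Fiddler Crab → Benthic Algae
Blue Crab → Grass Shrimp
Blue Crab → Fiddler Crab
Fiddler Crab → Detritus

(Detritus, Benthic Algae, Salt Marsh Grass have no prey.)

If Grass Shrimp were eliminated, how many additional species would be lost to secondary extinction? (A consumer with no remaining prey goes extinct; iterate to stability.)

Remove Grass Shrimp.
Round 1: Mummichog (all prey gone) → extinct.
No further losses. Total secondary extinctions: 1.

1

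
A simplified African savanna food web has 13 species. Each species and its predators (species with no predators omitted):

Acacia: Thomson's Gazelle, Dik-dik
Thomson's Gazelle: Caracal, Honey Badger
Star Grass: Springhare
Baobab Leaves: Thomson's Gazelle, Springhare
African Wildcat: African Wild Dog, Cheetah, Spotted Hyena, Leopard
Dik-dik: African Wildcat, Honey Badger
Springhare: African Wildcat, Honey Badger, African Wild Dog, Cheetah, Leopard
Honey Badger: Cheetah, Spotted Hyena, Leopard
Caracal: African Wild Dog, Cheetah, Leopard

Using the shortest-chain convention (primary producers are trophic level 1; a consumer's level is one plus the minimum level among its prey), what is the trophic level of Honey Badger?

Baobab Leaves is a producer → level 1.
Thomson's Gazelle eats Baobab Leaves → level 2.
Honey Badger eats Thomson's Gazelle → level 3.
No prey of Honey Badger is below level 2, so 3 is the minimum.

Trophic level 3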